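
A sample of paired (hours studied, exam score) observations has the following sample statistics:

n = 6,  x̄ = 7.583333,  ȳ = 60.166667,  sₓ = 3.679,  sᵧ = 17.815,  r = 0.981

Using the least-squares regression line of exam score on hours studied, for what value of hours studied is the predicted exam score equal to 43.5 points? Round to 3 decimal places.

4.075

b = r · sᵧ/sₓ = 0.981 · 17.815/3.679 = 4.750344
a = ȳ − b·x̄ = 60.166667 − 4.750344·7.583333 = 24.143228
Set a + b·x = 43.5: x = (43.5 − 24.143228) / 4.750344 = 4.074815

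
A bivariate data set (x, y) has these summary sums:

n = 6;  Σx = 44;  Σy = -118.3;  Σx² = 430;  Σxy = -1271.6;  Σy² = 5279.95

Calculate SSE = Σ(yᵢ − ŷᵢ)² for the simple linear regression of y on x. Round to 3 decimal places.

1426.320

Sxx = Σx² − (Σx)²/n = 430 − 322.666667 = 107.333333
Sxy = Σxy − (Σx)(Σy)/n = -1271.6 − (-867.533333) = -404.066667
Syy = Σy² − (Σy)²/n = 5279.95 − 2332.481667 = 2947.468333
b = Sxy/Sxx = -404.066667/107.333333 = -3.764596
SSE = Syy − b·Sxy = 2947.468333 − (-3.764596)·(-404.066667) = 1426.320466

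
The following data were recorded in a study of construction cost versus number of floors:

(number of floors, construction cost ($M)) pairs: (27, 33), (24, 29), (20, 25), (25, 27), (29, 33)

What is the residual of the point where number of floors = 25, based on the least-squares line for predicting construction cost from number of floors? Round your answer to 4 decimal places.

n = 5, Σx = 125, Σy = 147, Σxy = 3719, Σx² = 3171
Sxx = Σx² − (Σx)²/n = 3171 − 3125 = 46
Sxy = Σxy − (Σx)(Σy)/n = 3719 − 3675 = 44
b = Sxy/Sxx = 44/46 = 0.956522
a = ȳ − b·x̄ = 29.4 − 0.956522·25 = 5.486957
ŷ(25) = 5.486957 + 0.956522·25 = 29.4
residual = y − ŷ = 27 − 29.4 = -2.4

-2.4000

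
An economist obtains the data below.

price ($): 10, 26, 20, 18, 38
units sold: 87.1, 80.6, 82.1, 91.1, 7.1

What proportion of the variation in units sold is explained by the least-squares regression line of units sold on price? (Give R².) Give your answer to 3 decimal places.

n = 5, Σx = 112, Σy = 348, Σxy = 6518.2, Σx² = 2944, Σy² = 29172.8
Sxx = Σx² − (Σx)²/n = 2944 − 2508.8 = 435.2
Sxy = Σxy − (Σx)(Σy)/n = 6518.2 − 7795.2 = -1277
Syy = Σy² − (Σy)²/n = 29172.8 − 24220.8 = 4952
R² = Sxy²/(Sxx·Syy) = (-1277)²/(435.2·4952) = 0.756680

0.757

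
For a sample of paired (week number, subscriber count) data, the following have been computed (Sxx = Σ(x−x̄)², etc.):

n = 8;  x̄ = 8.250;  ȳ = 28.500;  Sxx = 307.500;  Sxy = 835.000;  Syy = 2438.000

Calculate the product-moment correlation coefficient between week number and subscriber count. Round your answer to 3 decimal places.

r = Sxy/√(Sxx·Syy) = 835/√(749685) = 835/865.843519 = 0.964377

0.964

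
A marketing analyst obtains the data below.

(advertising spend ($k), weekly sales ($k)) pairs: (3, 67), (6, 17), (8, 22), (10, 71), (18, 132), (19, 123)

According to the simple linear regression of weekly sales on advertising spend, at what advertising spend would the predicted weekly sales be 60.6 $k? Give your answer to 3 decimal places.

n = 6, Σx = 64, Σy = 432, Σxy = 5902, Σx² = 894
Sxx = Σx² − (Σx)²/n = 894 − 682.666667 = 211.333333
Sxy = Σxy − (Σx)(Σy)/n = 5902 − 4608 = 1294
b = Sxy/Sxx = 1294/211.333333 = 6.123028
a = ȳ − b·x̄ = 72 − 6.123028·10.666667 = 6.687697
Set a + b·x = 60.6: x = (60.6 − 6.687697) / 6.123028 = 8.804843

8.805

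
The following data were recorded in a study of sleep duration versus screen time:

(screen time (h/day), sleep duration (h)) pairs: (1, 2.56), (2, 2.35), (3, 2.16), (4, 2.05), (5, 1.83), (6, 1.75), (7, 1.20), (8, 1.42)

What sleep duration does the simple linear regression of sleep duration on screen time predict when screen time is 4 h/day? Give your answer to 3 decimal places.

n = 8, Σx = 36, Σy = 15.32, Σxy = 61.35, Σx² = 204
Sxx = Σx² − (Σx)²/n = 204 − 162 = 42
Sxy = Σxy − (Σx)(Σy)/n = 61.35 − 68.94 = -7.59
b = Sxy/Sxx = -7.59/42 = -0.180714
a = ȳ − b·x̄ = 1.915 − (-0.180714)·4.5 = 2.728214
ŷ(4) = a + b·4 = 2.728214 + (-0.180714)·4 = 2.005357

2.005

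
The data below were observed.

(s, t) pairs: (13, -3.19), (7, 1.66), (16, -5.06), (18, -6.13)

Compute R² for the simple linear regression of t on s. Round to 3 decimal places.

0.993

n = 4, Σx = 54, Σy = -12.72, Σxy = -221.15, Σx² = 798, Σy² = 76.1122
Sxx = Σx² − (Σx)²/n = 798 − 729 = 69
Sxy = Σxy − (Σx)(Σy)/n = -221.15 − (-171.72) = -49.43
Syy = Σy² − (Σy)²/n = 76.1122 − 40.4496 = 35.6626
R² = Sxy²/(Sxx·Syy) = (-49.43)²/(69·35.6626) = 0.992931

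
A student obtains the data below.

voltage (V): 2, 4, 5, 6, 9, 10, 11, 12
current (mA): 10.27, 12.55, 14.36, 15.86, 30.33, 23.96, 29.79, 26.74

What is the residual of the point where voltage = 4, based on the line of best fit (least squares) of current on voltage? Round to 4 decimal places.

-0.9392

n = 8, Σx = 59, Σy = 163.86, Σxy = 1398.84, Σx² = 527
Sxx = Σx² − (Σx)²/n = 527 − 435.125 = 91.875
Sxy = Σxy − (Σx)(Σy)/n = 1398.84 − 1208.4675 = 190.3725
b = Sxy/Sxx = 190.3725/91.875 = 2.072082
a = ȳ − b·x̄ = 20.4825 − 2.072082·7.375 = 5.200898
ŷ(4) = 5.200898 + 2.072082·4 = 13.489224
residual = y − ŷ = 12.55 − 13.489224 = -0.939224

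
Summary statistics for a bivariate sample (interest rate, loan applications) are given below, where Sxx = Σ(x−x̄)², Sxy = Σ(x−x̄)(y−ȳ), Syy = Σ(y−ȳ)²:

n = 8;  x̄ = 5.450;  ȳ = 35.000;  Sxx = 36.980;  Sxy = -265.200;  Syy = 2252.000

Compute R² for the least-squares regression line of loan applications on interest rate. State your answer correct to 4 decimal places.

0.8445

R² = Sxy²/(Sxx·Syy) = (-265.2)²/(36.98·2252) = 0.844524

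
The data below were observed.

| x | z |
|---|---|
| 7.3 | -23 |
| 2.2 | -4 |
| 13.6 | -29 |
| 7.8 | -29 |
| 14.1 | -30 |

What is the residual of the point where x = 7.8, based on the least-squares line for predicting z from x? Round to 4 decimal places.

-8.2750

n = 5, Σx = 45, Σy = -115, Σxy = -1220.3, Σx² = 502.74
Sxx = Σx² − (Σx)²/n = 502.74 − 405 = 97.74
Sxy = Σxy − (Σx)(Σy)/n = -1220.3 − (-1035) = -185.3
b = Sxy/Sxx = -185.3/97.74 = -1.895846
a = ȳ − b·x̄ = -23 − (-1.895846)·9 = -5.937385
ŷ(7.8) = -5.937385 + (-1.895846)·7.8 = -20.724985
residual = y − ŷ = -29 − (-20.724985) = -8.275015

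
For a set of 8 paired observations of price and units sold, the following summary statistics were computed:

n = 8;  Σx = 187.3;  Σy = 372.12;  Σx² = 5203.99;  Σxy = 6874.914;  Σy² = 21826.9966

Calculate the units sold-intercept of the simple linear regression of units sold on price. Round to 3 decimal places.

99.050

Sxx = Σx² − (Σx)²/n = 5203.99 − 4385.16125 = 818.82875
Sxy = Σxy − (Σx)(Σy)/n = 6874.914 − 8712.2595 = -1837.3455
b = Sxy/Sxx = -1837.3455/818.82875 = -2.243870
a = ȳ − b·x̄ = 46.515 − (-2.243870)·23.4125 = 99.049613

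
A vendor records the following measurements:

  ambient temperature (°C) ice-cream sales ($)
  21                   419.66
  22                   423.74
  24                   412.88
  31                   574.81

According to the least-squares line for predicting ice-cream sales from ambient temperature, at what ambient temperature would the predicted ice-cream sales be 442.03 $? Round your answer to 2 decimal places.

n = 4, Σx = 98, Σy = 1831.09, Σxy = 45863.37, Σx² = 2462
Sxx = Σx² − (Σx)²/n = 2462 − 2401 = 61
Sxy = Σxy − (Σx)(Σy)/n = 45863.37 − 44861.705 = 1001.665
b = Sxy/Sxx = 1001.665/61 = 16.420738
a = ȳ − b·x̄ = 457.7725 − 16.420738·24.5 = 55.464426
Set a + b·x = 442.03: x = (442.03 − 55.464426) / 16.420738 = 23.541304

23.54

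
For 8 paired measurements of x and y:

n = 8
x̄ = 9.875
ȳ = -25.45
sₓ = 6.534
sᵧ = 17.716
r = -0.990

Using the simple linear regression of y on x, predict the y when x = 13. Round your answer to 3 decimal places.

b = r · sᵧ/sₓ = -0.99 · 17.716/6.534 = -2.684242
a = ȳ − b·x̄ = -25.45 − (-2.684242)·9.875 = 1.056894
ŷ(13) = a + b·13 = 1.056894 + (-2.684242)·13 = -33.838258

-33.838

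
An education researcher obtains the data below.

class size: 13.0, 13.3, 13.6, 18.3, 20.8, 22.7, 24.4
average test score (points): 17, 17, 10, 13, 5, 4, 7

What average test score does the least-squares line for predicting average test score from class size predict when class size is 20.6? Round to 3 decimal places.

n = 7, Σx = 126.1, Σy = 73, Σxy = 1186.6, Σx² = 2409.03
Sxx = Σx² − (Σx)²/n = 2409.03 − 2271.601429 = 137.428571
Sxy = Σxy − (Σx)(Σy)/n = 1186.6 − 1315.042857 = -128.442857
b = Sxy/Sxx = -128.442857/137.428571 = -0.934615
a = ȳ − b·x̄ = 10.428571 − (-0.934615)·18.014286 = 27.265
ŷ(20.6) = a + b·20.6 = 27.265 + (-0.934615)·20.6 = 8.011923

8.012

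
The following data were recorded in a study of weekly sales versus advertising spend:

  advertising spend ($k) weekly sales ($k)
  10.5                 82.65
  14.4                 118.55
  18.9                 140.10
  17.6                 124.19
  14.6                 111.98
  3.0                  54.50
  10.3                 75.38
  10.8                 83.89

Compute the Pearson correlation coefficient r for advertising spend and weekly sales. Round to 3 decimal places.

n = 8, Σx = 100.1, Σy = 791.24, Σxy = 10889.413, Σx² = 1429.47, Σy² = 84165.738
Sxx = Σx² − (Σx)²/n = 1429.47 − 1252.50125 = 176.96875
Sxy = Σxy − (Σx)(Σy)/n = 10889.413 − 9900.3905 = 989.0225
Syy = Σy² − (Σy)²/n = 84165.738 − 78257.5922 = 5908.1458
r = Sxy/√(Sxx·Syy) = 989.0225/√(1045557.177044) = 989.0225/1022.524903 = 0.967236

0.967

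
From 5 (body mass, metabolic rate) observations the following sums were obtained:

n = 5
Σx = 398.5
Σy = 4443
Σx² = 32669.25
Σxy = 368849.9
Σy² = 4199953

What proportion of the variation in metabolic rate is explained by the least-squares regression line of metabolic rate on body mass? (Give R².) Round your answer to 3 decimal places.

0.949

Sxx = Σx² − (Σx)²/n = 32669.25 − 31760.45 = 908.8
Sxy = Σxy − (Σx)(Σy)/n = 368849.9 − 354107.1 = 14742.8
Syy = Σy² − (Σy)²/n = 4199953 − 3948049.8 = 251903.2
R² = Sxy²/(Sxx·Syy) = (14742.8)²/(908.8·251903.2) = 0.949419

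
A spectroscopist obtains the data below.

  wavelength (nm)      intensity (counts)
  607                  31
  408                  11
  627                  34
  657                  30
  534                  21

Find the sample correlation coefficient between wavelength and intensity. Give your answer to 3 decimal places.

n = 5, Σx = 2833, Σy = 127, Σxy = 75547, Σx² = 1644847, Σy² = 3579
Sxx = Σx² − (Σx)²/n = 1644847 − 1605177.8 = 39669.2
Sxy = Σxy − (Σx)(Σy)/n = 75547 − 71958.2 = 3588.8
Syy = Σy² − (Σy)²/n = 3579 − 3225.8 = 353.2
r = Sxy/√(Sxx·Syy) = 3588.8/√(14011161.44) = 3588.8/3743.148600 = 0.958765

0.959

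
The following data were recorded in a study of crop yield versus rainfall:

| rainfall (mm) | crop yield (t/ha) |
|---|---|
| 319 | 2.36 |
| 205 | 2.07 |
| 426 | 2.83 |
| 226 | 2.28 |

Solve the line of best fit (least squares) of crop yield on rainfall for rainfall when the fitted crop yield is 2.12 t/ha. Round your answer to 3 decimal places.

n = 4, Σx = 1176, Σy = 9.54, Σxy = 2898.05, Σx² = 376338
Sxx = Σx² − (Σx)²/n = 376338 − 345744 = 30594
Sxy = Σxy − (Σx)(Σy)/n = 2898.05 − 2804.76 = 93.29
b = Sxy/Sxx = 93.29/30594 = 0.003049
a = ȳ − b·x̄ = 2.385 − 0.003049·294 = 1.488509
Set a + b·x = 2.12: x = (2.12 − 1.488509) / 0.003049 = 207.094544

207.095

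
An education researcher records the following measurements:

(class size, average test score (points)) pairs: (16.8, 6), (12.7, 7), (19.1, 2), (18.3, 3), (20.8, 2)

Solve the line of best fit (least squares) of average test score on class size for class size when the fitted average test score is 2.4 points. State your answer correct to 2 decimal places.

19.82

n = 5, Σx = 87.7, Σy = 20, Σxy = 324.4, Σx² = 1575.87
Sxx = Σx² − (Σx)²/n = 1575.87 − 1538.258 = 37.612
Sxy = Σxy − (Σx)(Σy)/n = 324.4 − 350.8 = -26.4
b = Sxy/Sxx = -26.4/37.612 = -0.701904
a = ȳ − b·x̄ = 4 − (-0.701904)·17.54 = 16.311390
Set a + b·x = 2.4: x = (2.4 − 16.311390) / (-0.701904) = 19.819515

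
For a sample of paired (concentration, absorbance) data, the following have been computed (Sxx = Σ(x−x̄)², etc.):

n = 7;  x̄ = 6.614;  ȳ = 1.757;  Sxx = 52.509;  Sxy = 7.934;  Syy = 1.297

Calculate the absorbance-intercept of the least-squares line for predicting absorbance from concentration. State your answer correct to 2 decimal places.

b = Sxy/Sxx = 7.934/52.509 = 0.151098
a = ȳ − b·x̄ = 1.757 − 0.151098·6.614 = 0.757638

0.76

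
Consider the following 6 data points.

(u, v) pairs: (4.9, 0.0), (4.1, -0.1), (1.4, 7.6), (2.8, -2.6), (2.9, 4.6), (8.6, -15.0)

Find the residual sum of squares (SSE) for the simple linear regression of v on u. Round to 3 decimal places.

n = 6, Σx = 24.7, Σy = -5.5, Σxy = -112.71, Σx² = 132.99, Σy² = 310.69
Sxx = Σx² − (Σx)²/n = 132.99 − 101.681667 = 31.308333
Sxy = Σxy − (Σx)(Σy)/n = -112.71 − (-22.641667) = -90.068333
Syy = Σy² − (Σy)²/n = 310.69 − 5.041667 = 305.648333
b = Sxy/Sxx = -90.068333/31.308333 = -2.876817
SSE = Syy − b·Sxy = 305.648333 − (-2.876817)·(-90.068333) = 46.538256

46.538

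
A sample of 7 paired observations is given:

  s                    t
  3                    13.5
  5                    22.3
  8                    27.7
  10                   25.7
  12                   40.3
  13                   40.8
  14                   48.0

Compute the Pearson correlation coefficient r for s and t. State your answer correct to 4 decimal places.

0.9531

n = 7, Σx = 65, Σy = 218.3, Σxy = 2316.6, Σx² = 707, Σy² = 7700.05
Sxx = Σx² − (Σx)²/n = 707 − 603.571429 = 103.428571
Sxy = Σxy − (Σx)(Σy)/n = 2316.6 − 2027.071429 = 289.528571
Syy = Σy² − (Σy)²/n = 7700.05 − 6807.841429 = 892.208571
r = Sxy/√(Sxx·Syy) = 289.528571/√(92279.857959) = 289.528571/303.776000 = 0.953099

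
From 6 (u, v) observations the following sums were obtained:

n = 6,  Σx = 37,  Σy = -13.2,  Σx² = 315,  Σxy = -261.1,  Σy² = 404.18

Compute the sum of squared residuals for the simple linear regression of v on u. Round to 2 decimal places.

Sxx = Σx² − (Σx)²/n = 315 − 228.166667 = 86.833333
Sxy = Σxy − (Σx)(Σy)/n = -261.1 − (-81.4) = -179.7
Syy = Σy² − (Σy)²/n = 404.18 − 29.04 = 375.14
b = Sxy/Sxx = -179.7/86.833333 = -2.069482
SSE = Syy − b·Sxy = 375.14 − (-2.069482)·(-179.7) = 3.254127

3.25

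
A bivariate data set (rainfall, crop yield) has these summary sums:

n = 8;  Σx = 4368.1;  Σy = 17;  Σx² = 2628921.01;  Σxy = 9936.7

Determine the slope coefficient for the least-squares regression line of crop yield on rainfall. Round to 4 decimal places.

Sxx = Σx² − (Σx)²/n = 2628921.01 − 2385037.20125 = 243883.80875
Sxy = Σxy − (Σx)(Σy)/n = 9936.7 − 9282.2125 = 654.4875
b = Sxy/Sxx = 654.4875/243883.80875 = 0.002684

0.0027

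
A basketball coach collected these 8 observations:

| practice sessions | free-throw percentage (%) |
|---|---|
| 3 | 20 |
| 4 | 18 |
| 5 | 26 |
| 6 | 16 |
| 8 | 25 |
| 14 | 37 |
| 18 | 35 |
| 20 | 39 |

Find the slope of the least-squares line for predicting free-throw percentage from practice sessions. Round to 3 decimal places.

n = 8, Σx = 78, Σy = 216, Σxy = 2486, Σx² = 1070
Sxx = Σx² − (Σx)²/n = 1070 − 760.5 = 309.5
Sxy = Σxy − (Σx)(Σy)/n = 2486 − 2106 = 380
b = Sxy/Sxx = 380/309.5 = 1.227787

1.228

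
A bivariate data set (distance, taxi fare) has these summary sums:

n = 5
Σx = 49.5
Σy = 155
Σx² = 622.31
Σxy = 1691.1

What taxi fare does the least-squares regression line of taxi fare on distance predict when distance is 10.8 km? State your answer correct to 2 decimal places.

Sxx = Σx² − (Σx)²/n = 622.31 − 490.05 = 132.26
Sxy = Σxy − (Σx)(Σy)/n = 1691.1 − 1534.5 = 156.6
b = Sxy/Sxx = 156.6/132.26 = 1.184031
a = ȳ − b·x̄ = 31 − 1.184031·9.9 = 19.278089
ŷ(10.8) = a + b·10.8 = 19.278089 + 1.184031·10.8 = 32.065628

32.07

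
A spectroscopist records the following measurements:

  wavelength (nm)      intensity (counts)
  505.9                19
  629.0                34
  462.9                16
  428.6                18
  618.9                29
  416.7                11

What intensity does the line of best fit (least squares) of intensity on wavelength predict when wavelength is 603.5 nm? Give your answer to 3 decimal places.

29.372

n = 6, Σx = 3062, Σy = 127, Σxy = 68651.1, Σx² = 1606226.28
Sxx = Σx² − (Σx)²/n = 1606226.28 − 1562640.666667 = 43585.613333
Sxy = Σxy − (Σx)(Σy)/n = 68651.1 − 64812.333333 = 3838.766667
b = Sxy/Sxx = 3838.766667/43585.613333 = 0.088074
a = ȳ − b·x̄ = 21.166667 − 0.088074·510.333333 = -23.780517
ŷ(603.5) = a + b·603.5 = -23.780517 + 0.088074·603.5 = 29.372243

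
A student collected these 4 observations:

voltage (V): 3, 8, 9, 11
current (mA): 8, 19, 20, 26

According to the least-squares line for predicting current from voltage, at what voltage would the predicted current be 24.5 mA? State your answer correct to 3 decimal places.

n = 4, Σx = 31, Σy = 73, Σxy = 642, Σx² = 275
Sxx = Σx² − (Σx)²/n = 275 − 240.25 = 34.75
Sxy = Σxy − (Σx)(Σy)/n = 642 − 565.75 = 76.25
b = Sxy/Sxx = 76.25/34.75 = 2.194245
a = ȳ − b·x̄ = 18.25 − 2.194245·7.75 = 1.244604
Set a + b·x = 24.5: x = (24.5 − 1.244604) / 2.194245 = 10.598361

10.598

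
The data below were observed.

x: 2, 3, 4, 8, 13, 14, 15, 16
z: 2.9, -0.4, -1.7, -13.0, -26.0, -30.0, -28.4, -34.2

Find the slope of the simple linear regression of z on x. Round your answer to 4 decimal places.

-2.5910

n = 8, Σx = 75, Σy = -130.8, Σxy = -1837.4, Σx² = 939
Sxx = Σx² − (Σx)²/n = 939 − 703.125 = 235.875
Sxy = Σxy − (Σx)(Σy)/n = -1837.4 − (-1226.25) = -611.15
b = Sxy/Sxx = -611.15/235.875 = -2.590991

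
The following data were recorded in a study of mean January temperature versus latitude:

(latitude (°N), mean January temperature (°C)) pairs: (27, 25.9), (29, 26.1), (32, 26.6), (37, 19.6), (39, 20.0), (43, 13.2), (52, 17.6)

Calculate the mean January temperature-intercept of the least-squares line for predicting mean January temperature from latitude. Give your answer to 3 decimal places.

n = 7, Σx = 259, Σy = 149, Σxy = 5295.4, Σx² = 10037
Sxx = Σx² − (Σx)²/n = 10037 − 9583 = 454
Sxy = Σxy − (Σx)(Σy)/n = 5295.4 − 5513 = -217.6
b = Sxy/Sxx = -217.6/454 = -0.479295
a = ȳ − b·x̄ = 21.285714 − (-0.479295)·37 = 39.019635

39.020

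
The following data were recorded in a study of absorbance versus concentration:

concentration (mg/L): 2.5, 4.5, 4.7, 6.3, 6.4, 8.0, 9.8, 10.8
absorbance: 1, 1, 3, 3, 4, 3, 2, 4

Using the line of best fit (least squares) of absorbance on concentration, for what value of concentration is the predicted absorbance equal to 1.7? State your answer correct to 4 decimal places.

2.8069

n = 8, Σx = 53, Σy = 21, Σxy = 152.4, Σx² = 405.92
Sxx = Σx² − (Σx)²/n = 405.92 − 351.125 = 54.795
Sxy = Σxy − (Σx)(Σy)/n = 152.4 − 139.125 = 13.275
b = Sxy/Sxx = 13.275/54.795 = 0.242267
a = ȳ − b·x̄ = 2.625 − 0.242267·6.625 = 1.019984
Set a + b·x = 1.7: x = (1.7 − 1.019984) / 0.242267 = 2.806893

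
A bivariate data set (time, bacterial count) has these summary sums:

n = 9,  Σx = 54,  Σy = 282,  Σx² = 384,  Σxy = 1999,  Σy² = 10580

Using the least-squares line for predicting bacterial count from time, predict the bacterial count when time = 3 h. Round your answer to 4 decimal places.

15.9833

Sxx = Σx² − (Σx)²/n = 384 − 324 = 60
Sxy = Σxy − (Σx)(Σy)/n = 1999 − 1692 = 307
b = Sxy/Sxx = 307/60 = 5.116667
a = ȳ − b·x̄ = 31.333333 − 5.116667·6 = 0.633333
ŷ(3) = a + b·3 = 0.633333 + 5.116667·3 = 15.983333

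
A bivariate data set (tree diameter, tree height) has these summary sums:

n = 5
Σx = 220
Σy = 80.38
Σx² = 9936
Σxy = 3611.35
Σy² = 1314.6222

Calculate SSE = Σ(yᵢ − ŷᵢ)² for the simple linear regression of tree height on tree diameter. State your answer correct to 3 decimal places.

0.677

Sxx = Σx² − (Σx)²/n = 9936 − 9680 = 256
Sxy = Σxy − (Σx)(Σy)/n = 3611.35 − 3536.72 = 74.63
Syy = Σy² − (Σy)²/n = 1314.6222 − 1292.18888 = 22.43332
b = Sxy/Sxx = 74.63/256 = 0.291523
SSE = Syy − b·Sxy = 22.43332 − 0.291523·74.63 = 0.676926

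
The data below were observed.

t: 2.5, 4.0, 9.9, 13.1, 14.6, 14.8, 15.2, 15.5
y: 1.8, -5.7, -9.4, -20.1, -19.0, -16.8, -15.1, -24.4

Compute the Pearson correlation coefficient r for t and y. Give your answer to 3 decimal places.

-0.923

n = 8, Σx = 89.6, Σy = -108.7, Σxy = -1508.43, Σx² = 1195.36, Σy² = 1994.71
Sxx = Σx² − (Σx)²/n = 1195.36 − 1003.52 = 191.84
Sxy = Σxy − (Σx)(Σy)/n = -1508.43 − (-1217.44) = -290.99
Syy = Σy² − (Σy)²/n = 1994.71 − 1476.96125 = 517.74875
r = Sxy/√(Sxx·Syy) = -290.99/√(99324.9202) = -290.99/315.158564 = -0.923313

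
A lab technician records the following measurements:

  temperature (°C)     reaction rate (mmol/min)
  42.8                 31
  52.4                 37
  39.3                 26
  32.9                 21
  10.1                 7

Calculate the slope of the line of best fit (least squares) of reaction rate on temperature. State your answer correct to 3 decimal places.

0.714

n = 5, Σx = 177.5, Σy = 122, Σxy = 5049, Σx² = 7306.51
Sxx = Σx² − (Σx)²/n = 7306.51 − 6301.25 = 1005.26
Sxy = Σxy − (Σx)(Σy)/n = 5049 − 4331 = 718
b = Sxy/Sxx = 718/1005.26 = 0.714243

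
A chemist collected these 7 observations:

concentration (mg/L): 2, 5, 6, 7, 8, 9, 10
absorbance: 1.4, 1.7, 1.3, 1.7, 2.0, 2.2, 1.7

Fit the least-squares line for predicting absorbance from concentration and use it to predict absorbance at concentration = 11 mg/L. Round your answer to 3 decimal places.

2.033

n = 7, Σx = 47, Σy = 12, Σxy = 83.8, Σx² = 359
Sxx = Σx² − (Σx)²/n = 359 − 315.571429 = 43.428571
Sxy = Σxy − (Σx)(Σy)/n = 83.8 − 80.571429 = 3.228571
b = Sxy/Sxx = 3.228571/43.428571 = 0.074342
a = ȳ − b·x̄ = 1.714286 − 0.074342·6.714286 = 1.215132
ŷ(11) = a + b·11 = 1.215132 + 0.074342·11 = 2.032895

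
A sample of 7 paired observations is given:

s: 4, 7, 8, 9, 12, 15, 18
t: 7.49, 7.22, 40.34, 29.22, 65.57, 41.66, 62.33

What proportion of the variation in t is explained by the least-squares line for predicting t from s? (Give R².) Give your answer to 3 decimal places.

0.652

n = 7, Σx = 73, Σy = 253.83, Σxy = 3199.88, Σx² = 903, Σy² = 12509.3619
Sxx = Σx² − (Σx)²/n = 903 − 761.285714 = 141.714286
Sxy = Σxy − (Σx)(Σy)/n = 3199.88 − 2647.084286 = 552.795714
Syy = Σy² − (Σy)²/n = 12509.3619 − 9204.238414 = 3305.123486
R² = Sxy²/(Sxx·Syy) = (552.795714)²/(141.714286·3305.123486) = 0.652421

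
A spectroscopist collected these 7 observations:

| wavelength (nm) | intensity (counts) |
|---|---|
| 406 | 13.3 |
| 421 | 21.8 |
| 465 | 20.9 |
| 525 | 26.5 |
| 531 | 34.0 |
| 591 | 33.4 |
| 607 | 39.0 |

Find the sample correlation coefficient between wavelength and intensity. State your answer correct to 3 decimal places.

0.935

n = 7, Σx = 3546, Σy = 188.9, Σxy = 99675, Σx² = 1833618, Σy² = 5583.75
Sxx = Σx² − (Σx)²/n = 1833618 − 1796302.285714 = 37315.714286
Sxy = Σxy − (Σx)(Σy)/n = 99675 − 95691.342857 = 3983.657143
Syy = Σy² − (Σy)²/n = 5583.75 − 5097.601429 = 486.148571
r = Sxy/√(Sxx·Syy) = 3983.657143/√(18140981.191837) = 3983.657143/4259.223074 = 0.935301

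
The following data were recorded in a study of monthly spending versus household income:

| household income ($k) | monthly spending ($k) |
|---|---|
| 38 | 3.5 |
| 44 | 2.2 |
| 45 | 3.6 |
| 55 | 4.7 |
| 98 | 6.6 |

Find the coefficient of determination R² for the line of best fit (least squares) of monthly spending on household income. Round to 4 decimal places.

0.8079

n = 5, Σx = 280, Σy = 20.6, Σxy = 1297.1, Σx² = 18034, Σy² = 95.7
Sxx = Σx² − (Σx)²/n = 18034 − 15680 = 2354
Sxy = Σxy − (Σx)(Σy)/n = 1297.1 − 1153.6 = 143.5
Syy = Σy² − (Σy)²/n = 95.7 − 84.872 = 10.828
R² = Sxy²/(Sxx·Syy) = (143.5)²/(2354·10.828) = 0.807884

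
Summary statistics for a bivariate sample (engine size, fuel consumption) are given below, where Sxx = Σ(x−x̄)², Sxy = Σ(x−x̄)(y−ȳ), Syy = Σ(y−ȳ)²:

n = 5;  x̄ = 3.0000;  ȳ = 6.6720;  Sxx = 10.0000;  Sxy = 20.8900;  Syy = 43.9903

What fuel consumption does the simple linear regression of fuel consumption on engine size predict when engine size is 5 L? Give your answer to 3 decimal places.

b = Sxy/Sxx = 20.89/10 = 2.089
a = ȳ − b·x̄ = 6.672 − 2.089·3 = 0.405
ŷ(5) = a + b·5 = 0.405 + 2.089·5 = 10.85

10.850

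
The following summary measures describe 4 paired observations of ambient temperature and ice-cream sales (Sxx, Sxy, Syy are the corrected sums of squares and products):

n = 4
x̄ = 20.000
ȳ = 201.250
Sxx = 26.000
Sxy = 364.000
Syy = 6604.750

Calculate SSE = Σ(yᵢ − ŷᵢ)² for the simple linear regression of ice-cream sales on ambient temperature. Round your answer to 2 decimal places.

b = Sxy/Sxx = 364/26 = 14
SSE = Syy − b·Sxy = 6604.75 − 14·364 = 1508.75

1508.75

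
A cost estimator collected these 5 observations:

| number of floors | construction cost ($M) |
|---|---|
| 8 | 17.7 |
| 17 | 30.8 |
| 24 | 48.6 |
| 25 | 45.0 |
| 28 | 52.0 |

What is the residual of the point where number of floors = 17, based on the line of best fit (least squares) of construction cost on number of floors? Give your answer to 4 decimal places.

n = 5, Σx = 102, Σy = 194.1, Σxy = 4412.6, Σx² = 2338
Sxx = Σx² − (Σx)²/n = 2338 − 2080.8 = 257.2
Sxy = Σxy − (Σx)(Σy)/n = 4412.6 − 3959.64 = 452.96
b = Sxy/Sxx = 452.96/257.2 = 1.761120
a = ȳ − b·x̄ = 38.82 − 1.761120·20.4 = 2.893157
ŷ(17) = 2.893157 + 1.761120·17 = 32.832193
residual = y − ŷ = 30.8 − 32.832193 = -2.032193

-2.0322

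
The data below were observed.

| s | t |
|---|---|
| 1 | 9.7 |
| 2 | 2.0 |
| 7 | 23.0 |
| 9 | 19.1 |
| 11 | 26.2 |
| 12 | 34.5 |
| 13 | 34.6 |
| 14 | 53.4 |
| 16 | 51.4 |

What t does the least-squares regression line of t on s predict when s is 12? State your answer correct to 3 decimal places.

n = 9, Σx = 85, Σy = 253.9, Σxy = 3068.6, Σx² = 1021
Sxx = Σx² − (Σx)²/n = 1021 − 802.777778 = 218.222222
Sxy = Σxy − (Σx)(Σy)/n = 3068.6 − 2397.944444 = 670.655556
b = Sxy/Sxx = 670.655556/218.222222 = 3.073269
a = ȳ − b·x̄ = 28.211111 − 3.073269·9.444444 = -0.814206
ŷ(12) = a + b·12 = -0.814206 + 3.073269·12 = 36.065020

36.065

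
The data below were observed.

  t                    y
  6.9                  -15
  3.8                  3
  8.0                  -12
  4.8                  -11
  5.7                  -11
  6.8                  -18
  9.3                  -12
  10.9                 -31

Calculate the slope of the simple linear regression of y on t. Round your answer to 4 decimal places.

n = 8, Σx = 56.2, Σy = -107, Σxy = -875.5, Σx² = 433.12
Sxx = Σx² − (Σx)²/n = 433.12 − 394.805 = 38.315
Sxy = Σxy − (Σx)(Σy)/n = -875.5 − (-751.675) = -123.825
b = Sxy/Sxx = -123.825/38.315 = -3.231763

-3.2318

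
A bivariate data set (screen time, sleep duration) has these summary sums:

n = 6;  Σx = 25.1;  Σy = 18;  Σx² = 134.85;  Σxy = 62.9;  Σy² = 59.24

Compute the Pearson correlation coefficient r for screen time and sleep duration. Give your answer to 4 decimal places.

-0.9915

Sxx = Σx² − (Σx)²/n = 134.85 − 105.001667 = 29.848333
Sxy = Σxy − (Σx)(Σy)/n = 62.9 − 75.3 = -12.4
Syy = Σy² − (Σy)²/n = 59.24 − 54 = 5.24
r = Sxy/√(Sxx·Syy) = -12.4/√(156.405267) = -12.4/12.506209 = -0.991507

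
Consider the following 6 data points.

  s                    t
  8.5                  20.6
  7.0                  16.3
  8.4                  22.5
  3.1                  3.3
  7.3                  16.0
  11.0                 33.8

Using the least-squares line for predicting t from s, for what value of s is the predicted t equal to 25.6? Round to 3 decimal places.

n = 6, Σx = 45.3, Σy = 112.5, Σxy = 977.03, Σx² = 375.71
Sxx = Σx² − (Σx)²/n = 375.71 − 342.015 = 33.695
Sxy = Σxy − (Σx)(Σy)/n = 977.03 − 849.375 = 127.655
b = Sxy/Sxx = 127.655/33.695 = 3.788544
a = ȳ − b·x̄ = 18.75 − 3.788544·7.55 = -9.853509
Set a + b·x = 25.6: x = (25.6 − (-9.853509)) / 3.788544 = 9.358082

9.358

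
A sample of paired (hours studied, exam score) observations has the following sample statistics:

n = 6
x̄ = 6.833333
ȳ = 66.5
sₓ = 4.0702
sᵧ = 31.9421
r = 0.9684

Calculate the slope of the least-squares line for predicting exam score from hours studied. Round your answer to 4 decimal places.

b = r · sᵧ/sₓ = 0.9684 · 31.9421/4.0702 = 7.599806

7.5998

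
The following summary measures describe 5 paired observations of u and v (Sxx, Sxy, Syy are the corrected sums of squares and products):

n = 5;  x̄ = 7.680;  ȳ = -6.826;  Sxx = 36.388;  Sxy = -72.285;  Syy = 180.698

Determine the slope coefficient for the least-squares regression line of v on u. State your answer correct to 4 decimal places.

-1.9865

b = Sxy/Sxx = -72.285/36.388 = -1.986507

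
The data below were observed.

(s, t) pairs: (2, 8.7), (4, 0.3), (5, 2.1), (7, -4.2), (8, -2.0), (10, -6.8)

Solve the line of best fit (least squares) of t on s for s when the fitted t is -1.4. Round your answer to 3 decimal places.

n = 6, Σx = 36, Σy = -1.9, Σxy = -84.3, Σx² = 258
Sxx = Σx² − (Σx)²/n = 258 − 216 = 42
Sxy = Σxy − (Σx)(Σy)/n = -84.3 − (-11.4) = -72.9
b = Sxy/Sxx = -72.9/42 = -1.735714
a = ȳ − b·x̄ = -0.316667 − (-1.735714)·6 = 10.097619
Set a + b·x = -1.4: x = (-1.4 − 10.097619) / (-1.735714) = 6.624143

6.624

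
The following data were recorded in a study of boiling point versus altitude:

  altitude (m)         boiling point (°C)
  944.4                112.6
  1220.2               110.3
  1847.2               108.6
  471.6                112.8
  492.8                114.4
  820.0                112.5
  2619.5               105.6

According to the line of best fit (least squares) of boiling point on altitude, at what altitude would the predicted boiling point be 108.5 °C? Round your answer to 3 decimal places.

n = 7, Σx = 8415.7, Σy = 776.8, Σxy = 919975.42, Σx² = 13792365.89
Sxx = Σx² − (Σx)²/n = 13792365.89 − 10117715.212857 = 3674650.677143
Sxy = Σxy − (Σx)(Σy)/n = 919975.42 − 933902.251429 = -13926.831429
b = Sxy/Sxx = -13926.831429/3674650.677143 = -0.003790
a = ȳ − b·x̄ = 110.971429 − (-0.003790)·1202.242857 = 115.527898
Set a + b·x = 108.5: x = (108.5 − 115.527898) / (-0.003790) = 1854.339260

1854.339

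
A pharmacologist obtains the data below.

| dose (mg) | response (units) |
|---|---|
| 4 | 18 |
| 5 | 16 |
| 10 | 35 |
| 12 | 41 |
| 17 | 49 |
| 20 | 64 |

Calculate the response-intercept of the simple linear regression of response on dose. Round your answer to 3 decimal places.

4.857

n = 6, Σx = 68, Σy = 223, Σxy = 3107, Σx² = 974
Sxx = Σx² − (Σx)²/n = 974 − 770.666667 = 203.333333
Sxy = Σxy − (Σx)(Σy)/n = 3107 − 2527.333333 = 579.666667
b = Sxy/Sxx = 579.666667/203.333333 = 2.850820
a = ȳ − b·x̄ = 37.166667 − 2.850820·11.333333 = 4.857377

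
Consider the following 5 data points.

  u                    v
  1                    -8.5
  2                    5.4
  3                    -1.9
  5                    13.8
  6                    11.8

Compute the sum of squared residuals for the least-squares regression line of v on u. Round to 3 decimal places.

n = 5, Σx = 17, Σy = 20.6, Σxy = 136.4, Σx² = 75, Σy² = 434.7
Sxx = Σx² − (Σx)²/n = 75 − 57.8 = 17.2
Sxy = Σxy − (Σx)(Σy)/n = 136.4 − 70.04 = 66.36
Syy = Σy² − (Σy)²/n = 434.7 − 84.872 = 349.828
b = Sxy/Sxx = 66.36/17.2 = 3.858140
SSE = Syy − b·Sxy = 349.828 − 3.858140·66.36 = 93.801860

93.802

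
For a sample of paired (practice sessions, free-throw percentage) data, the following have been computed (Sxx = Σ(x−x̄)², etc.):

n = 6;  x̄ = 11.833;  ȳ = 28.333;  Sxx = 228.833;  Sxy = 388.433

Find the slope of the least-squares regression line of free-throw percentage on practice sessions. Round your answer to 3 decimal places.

b = Sxy/Sxx = 388.433/228.833 = 1.697452

1.697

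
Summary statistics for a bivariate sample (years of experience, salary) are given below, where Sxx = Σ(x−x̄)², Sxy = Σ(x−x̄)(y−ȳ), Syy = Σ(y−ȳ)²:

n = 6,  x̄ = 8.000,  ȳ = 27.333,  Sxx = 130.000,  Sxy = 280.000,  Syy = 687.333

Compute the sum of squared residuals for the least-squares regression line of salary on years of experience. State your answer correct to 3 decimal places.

84.256

b = Sxy/Sxx = 280/130 = 2.153846
SSE = Syy − b·Sxy = 687.333 − 2.153846·280 = 84.256077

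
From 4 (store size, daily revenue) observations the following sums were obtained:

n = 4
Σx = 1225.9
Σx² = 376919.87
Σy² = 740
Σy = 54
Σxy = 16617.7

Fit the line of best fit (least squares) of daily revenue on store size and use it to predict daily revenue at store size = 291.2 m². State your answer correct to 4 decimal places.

12.6425

Sxx = Σx² − (Σx)²/n = 376919.87 − 375707.7025 = 1212.1675
Sxy = Σxy − (Σx)(Σy)/n = 16617.7 − 16549.65 = 68.05
b = Sxy/Sxx = 68.05/1212.1675 = 0.056139
a = ȳ − b·x̄ = 13.5 − 0.056139·306.475 = -3.705233
ŷ(291.2) = a + b·291.2 = -3.705233 + 0.056139·291.2 = 12.642475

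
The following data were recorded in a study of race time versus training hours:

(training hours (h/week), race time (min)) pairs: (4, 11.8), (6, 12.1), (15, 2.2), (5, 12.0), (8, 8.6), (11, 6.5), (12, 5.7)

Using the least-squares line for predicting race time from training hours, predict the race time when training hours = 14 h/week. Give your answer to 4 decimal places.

3.5356

n = 7, Σx = 61, Σy = 58.9, Σxy = 421.5, Σx² = 631
Sxx = Σx² − (Σx)²/n = 631 − 531.571429 = 99.428571
Sxy = Σxy − (Σx)(Σy)/n = 421.5 − 513.271429 = -91.771429
b = Sxy/Sxx = -91.771429/99.428571 = -0.922989
a = ȳ − b·x̄ = 8.414286 − (-0.922989)·8.714286 = 16.457471
ŷ(14) = a + b·14 = 16.457471 + (-0.922989)·14 = 3.535632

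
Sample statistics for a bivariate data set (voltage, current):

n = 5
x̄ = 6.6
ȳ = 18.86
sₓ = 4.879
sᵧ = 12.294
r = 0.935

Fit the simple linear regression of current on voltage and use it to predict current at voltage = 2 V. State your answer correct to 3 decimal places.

b = r · sᵧ/sₓ = 0.935 · 12.294/4.879 = 2.355993
a = ȳ − b·x̄ = 18.86 − 2.355993·6.6 = 3.310446
ŷ(2) = a + b·2 = 3.310446 + 2.355993·2 = 8.022432

8.022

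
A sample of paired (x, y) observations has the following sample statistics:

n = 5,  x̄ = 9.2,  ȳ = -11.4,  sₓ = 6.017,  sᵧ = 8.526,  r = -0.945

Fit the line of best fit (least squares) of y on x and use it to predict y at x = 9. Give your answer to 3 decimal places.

-11.132

b = r · sᵧ/sₓ = -0.945 · 8.526/6.017 = -1.339051
a = ȳ − b·x̄ = -11.4 − (-1.339051)·9.2 = 0.919269
ŷ(9) = a + b·9 = 0.919269 + (-1.339051)·9 = -11.132190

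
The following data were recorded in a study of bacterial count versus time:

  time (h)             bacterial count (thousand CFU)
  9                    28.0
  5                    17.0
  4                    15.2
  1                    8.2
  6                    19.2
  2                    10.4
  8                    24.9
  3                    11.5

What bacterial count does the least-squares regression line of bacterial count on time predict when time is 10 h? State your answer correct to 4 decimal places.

29.7878

n = 8, Σx = 38, Σy = 134.4, Σxy = 775.7, Σx² = 236
Sxx = Σx² − (Σx)²/n = 236 − 180.5 = 55.5
Sxy = Σxy − (Σx)(Σy)/n = 775.7 − 638.4 = 137.3
b = Sxy/Sxx = 137.3/55.5 = 2.473874
a = ȳ − b·x̄ = 16.8 − 2.473874·4.75 = 5.049099
ŷ(10) = a + b·10 = 5.049099 + 2.473874·10 = 29.787838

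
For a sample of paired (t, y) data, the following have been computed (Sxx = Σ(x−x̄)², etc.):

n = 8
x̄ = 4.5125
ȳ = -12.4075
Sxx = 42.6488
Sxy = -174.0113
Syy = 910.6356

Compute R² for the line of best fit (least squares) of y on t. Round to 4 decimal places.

R² = Sxy²/(Sxx·Syy) = (-174.0113)²/(42.6488·910.6356) = 0.779657

0.7797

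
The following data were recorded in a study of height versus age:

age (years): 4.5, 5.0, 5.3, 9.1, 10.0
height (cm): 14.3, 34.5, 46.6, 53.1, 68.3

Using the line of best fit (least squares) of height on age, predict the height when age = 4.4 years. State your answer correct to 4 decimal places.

n = 5, Σx = 33.9, Σy = 216.8, Σxy = 1650.04, Σx² = 256.15
Sxx = Σx² − (Σx)²/n = 256.15 − 229.842 = 26.308
Sxy = Σxy − (Σx)(Σy)/n = 1650.04 − 1469.904 = 180.136
b = Sxy/Sxx = 180.136/26.308 = 6.847195
a = ȳ − b·x̄ = 43.36 − 6.847195·6.78 = -3.063981
ŷ(4.4) = a + b·4.4 = -3.063981 + 6.847195·4.4 = 27.063676

27.0637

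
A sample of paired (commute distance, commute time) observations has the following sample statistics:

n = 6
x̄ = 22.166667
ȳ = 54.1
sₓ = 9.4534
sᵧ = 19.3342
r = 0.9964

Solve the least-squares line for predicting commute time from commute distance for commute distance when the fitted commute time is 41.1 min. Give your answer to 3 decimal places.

b = r · sᵧ/sₓ = 0.9964 · 19.3342/9.4534 = 2.037848
a = ȳ − b·x̄ = 54.1 − 2.037848·22.166667 = 8.927691
Set a + b·x = 41.1: x = (41.1 − 8.927691) / 2.037848 = 15.787390

15.787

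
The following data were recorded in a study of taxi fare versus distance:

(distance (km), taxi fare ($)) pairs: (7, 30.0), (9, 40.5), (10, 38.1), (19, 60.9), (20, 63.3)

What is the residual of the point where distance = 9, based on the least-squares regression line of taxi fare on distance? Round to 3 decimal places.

3.589

n = 5, Σx = 65, Σy = 232.8, Σxy = 3378.6, Σx² = 991
Sxx = Σx² − (Σx)²/n = 991 − 845 = 146
Sxy = Σxy − (Σx)(Σy)/n = 3378.6 − 3026.4 = 352.2
b = Sxy/Sxx = 352.2/146 = 2.412329
a = ȳ − b·x̄ = 46.56 − 2.412329·13 = 15.199726
ŷ(9) = 15.199726 + 2.412329·9 = 36.910685
residual = y − ŷ = 40.5 − 36.910685 = 3.589315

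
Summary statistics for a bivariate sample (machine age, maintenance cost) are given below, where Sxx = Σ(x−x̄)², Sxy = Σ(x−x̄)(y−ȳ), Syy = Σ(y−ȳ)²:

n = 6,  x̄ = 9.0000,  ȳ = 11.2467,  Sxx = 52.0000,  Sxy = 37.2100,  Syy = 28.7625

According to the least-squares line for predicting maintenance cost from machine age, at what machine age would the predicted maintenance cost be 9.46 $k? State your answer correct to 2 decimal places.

6.50

b = Sxy/Sxx = 37.21/52 = 0.715577
a = ȳ − b·x̄ = 11.2467 − 0.715577·9 = 4.806508
Set a + b·x = 9.46: x = (9.46 − 4.806508) / 0.715577 = 6.503134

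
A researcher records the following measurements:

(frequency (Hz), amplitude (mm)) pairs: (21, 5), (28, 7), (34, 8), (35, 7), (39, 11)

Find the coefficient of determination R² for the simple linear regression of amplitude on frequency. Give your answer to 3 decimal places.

0.764

n = 5, Σx = 157, Σy = 38, Σxy = 1247, Σx² = 5127, Σy² = 308
Sxx = Σx² − (Σx)²/n = 5127 − 4929.8 = 197.2
Sxy = Σxy − (Σx)(Σy)/n = 1247 − 1193.2 = 53.8
Syy = Σy² − (Σy)²/n = 308 − 288.8 = 19.2
R² = Sxy²/(Sxx·Syy) = (53.8)²/(197.2·19.2) = 0.764463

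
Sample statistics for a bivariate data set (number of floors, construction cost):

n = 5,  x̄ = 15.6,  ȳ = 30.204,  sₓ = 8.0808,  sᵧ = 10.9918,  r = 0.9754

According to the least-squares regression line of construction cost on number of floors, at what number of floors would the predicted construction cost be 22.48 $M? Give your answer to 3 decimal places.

9.778

b = r · sᵧ/sₓ = 0.9754 · 10.9918/8.0808 = 1.326775
a = ȳ − b·x̄ = 30.204 − 1.326775·15.6 = 9.506313
Set a + b·x = 22.48: x = (22.48 − 9.506313) / 1.326775 = 9.778364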